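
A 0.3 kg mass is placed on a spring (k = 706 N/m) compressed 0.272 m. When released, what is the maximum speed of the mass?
½kx² = ½mv² ⇒ v = x√(k/m) = (0.272)√(706/0.3) = 13.2 m/s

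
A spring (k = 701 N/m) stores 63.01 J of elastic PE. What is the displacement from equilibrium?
x = √(2·PE/k) = √(2·63.01/701) = 0.424 m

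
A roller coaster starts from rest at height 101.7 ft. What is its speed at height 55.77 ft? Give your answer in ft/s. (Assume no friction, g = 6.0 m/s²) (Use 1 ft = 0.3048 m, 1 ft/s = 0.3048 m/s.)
Convert to SI: h₁−h₂ = 13.9995 m
mgh₁ = mgh₂ + ½mv² ⇒ v = √(2g(h₁−h₂)) = √(2·6.0·13.9995) = 12.9612 m/s = 42.52 ft/s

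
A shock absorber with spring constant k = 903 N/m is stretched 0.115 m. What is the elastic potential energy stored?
PE = ½kx² = ½(903)(0.115)² = 5.971 J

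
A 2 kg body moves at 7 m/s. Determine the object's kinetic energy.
KE = ½mv² = ½(2)(7)² = 49.0 J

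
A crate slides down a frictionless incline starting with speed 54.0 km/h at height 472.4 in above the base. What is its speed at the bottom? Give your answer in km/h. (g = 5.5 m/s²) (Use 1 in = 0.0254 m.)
Convert to SI: v₀ = 15.0 m/s, h = 11.999 m
½mv₀² + mgh = ½mv² ⇒ v = √(v₀² + 2gh) = √(15.0² + 2·5.5·11.999) = 18.8941 m/s = 68.02 km/h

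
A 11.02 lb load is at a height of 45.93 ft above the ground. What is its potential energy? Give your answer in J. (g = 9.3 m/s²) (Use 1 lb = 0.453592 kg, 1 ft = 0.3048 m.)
Convert to SI: m = 4.99858 kg, h = 13.9995 m
PE = mgh = (4.99858)(9.3)(13.9995) = 650.8 J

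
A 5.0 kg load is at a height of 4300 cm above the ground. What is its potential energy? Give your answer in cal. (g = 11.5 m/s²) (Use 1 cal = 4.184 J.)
Convert to SI: m = 5.0 kg, h = 43.0 m
PE = mgh = (5.0)(11.5)(43.0) = 2472.5 J = 590.9 cal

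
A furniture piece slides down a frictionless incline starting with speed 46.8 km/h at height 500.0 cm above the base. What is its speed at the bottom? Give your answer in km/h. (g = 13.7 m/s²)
Convert to SI: v₀ = 13.0 m/s, h = 5.0 m
½mv₀² + mgh = ½mv² ⇒ v = √(v₀² + 2gh) = √(13.0² + 2·13.7·5.0) = 17.4929 m/s = 62.97 km/h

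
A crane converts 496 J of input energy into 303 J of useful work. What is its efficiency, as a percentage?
η = W_out/W_in = 303/496 = 61.09%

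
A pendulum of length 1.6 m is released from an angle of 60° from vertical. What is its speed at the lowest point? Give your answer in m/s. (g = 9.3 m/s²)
h = L(1 − cosθ) = 1.6(1 − cos60°) = 0.8 m
v = √(2gh) = √(2·9.3·0.8) = 3.857 m/s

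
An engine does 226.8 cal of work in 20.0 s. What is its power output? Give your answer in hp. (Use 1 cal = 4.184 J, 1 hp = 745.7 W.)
Convert to SI: W = 948.931 J, t = 20.0 s
P = W/t = 948.931/20.0 = 47.4466 W = 0.06363 hp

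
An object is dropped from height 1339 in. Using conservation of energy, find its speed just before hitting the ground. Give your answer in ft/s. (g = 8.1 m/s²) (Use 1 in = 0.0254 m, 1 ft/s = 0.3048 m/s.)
Convert to SI: h = 34.0106 m
mgh = ½mv² ⇒ v = √(2gh) = √(2·8.1·34.0106) = 23.4728 m/s = 77.01 ft/s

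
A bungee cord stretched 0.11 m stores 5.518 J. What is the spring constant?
k = 2·PE/x² = 2·5.518/(0.11)² = 912.1 N/m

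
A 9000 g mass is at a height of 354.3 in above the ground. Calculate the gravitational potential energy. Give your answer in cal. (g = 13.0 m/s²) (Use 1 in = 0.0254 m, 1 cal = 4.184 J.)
Convert to SI: m = 9.0 kg, h = 8.99922 m
PE = mgh = (9.0)(13.0)(8.99922) = 1052.91 J = 251.7 cal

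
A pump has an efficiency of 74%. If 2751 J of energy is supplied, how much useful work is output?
W_out = η·W_in = 0.74·2751 = 2035.74 J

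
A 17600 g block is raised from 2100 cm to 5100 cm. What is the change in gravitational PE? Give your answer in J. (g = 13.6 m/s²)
Convert to SI: m = 17.6 kg, Δh = 30.0 m
ΔPE = mgΔh = (17.6)(13.6)(30.0) = 7181 J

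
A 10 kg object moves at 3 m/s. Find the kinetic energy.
KE = ½mv² = ½(10)(3)² = 45.0 J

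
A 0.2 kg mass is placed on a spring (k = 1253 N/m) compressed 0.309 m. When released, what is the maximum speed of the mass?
½kx² = ½mv² ⇒ v = x√(k/m) = (0.309)√(1253/0.2) = 24.46 m/s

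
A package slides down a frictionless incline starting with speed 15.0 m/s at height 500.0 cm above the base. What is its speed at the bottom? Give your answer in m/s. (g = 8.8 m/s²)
Convert to SI: v₀ = 15.0 m/s, h = 5.0 m
½mv₀² + mgh = ½mv² ⇒ v = √(v₀² + 2gh) = √(15.0² + 2·8.8·5.0) = 17.69 m/s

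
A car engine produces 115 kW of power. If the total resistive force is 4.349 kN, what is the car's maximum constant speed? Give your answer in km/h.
Convert to SI: F = 4349.0 N
P = Fv ⇒ v = P/F = 115000 W/4349.0 N = 26.4429 m/s = 95.19 km/h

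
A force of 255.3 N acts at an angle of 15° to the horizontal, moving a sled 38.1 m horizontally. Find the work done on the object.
W = F·d·cosθ = (255.3)(38.1)cos(15°) = 9395 J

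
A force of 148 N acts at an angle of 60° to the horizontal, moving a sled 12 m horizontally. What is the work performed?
W = F·d·cosθ = (148)(12)cos(60°) = 888.0 J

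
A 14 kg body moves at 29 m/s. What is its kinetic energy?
KE = ½mv² = ½(14)(29)² = 5887.0 J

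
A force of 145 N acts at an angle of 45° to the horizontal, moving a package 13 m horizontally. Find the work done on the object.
W = F·d·cosθ = (145)(13)cos(45°) = 1333 J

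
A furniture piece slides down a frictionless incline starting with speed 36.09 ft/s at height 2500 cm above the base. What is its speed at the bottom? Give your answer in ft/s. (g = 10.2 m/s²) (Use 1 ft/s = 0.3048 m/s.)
Convert to SI: v₀ = 11.0002 m/s, h = 25.0 m
½mv₀² + mgh = ½mv² ⇒ v = √(v₀² + 2gh) = √(11.0002² + 2·10.2·25.0) = 25.1198 m/s = 82.41 ft/s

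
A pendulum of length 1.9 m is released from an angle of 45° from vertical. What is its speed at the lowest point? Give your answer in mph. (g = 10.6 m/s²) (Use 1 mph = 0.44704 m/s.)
h = L(1 − cosθ) = 1.9(1 − cos45°) = 0.556497 m
v = √(2gh) = √(2·10.6·0.556497) = 3.43478 m/s = 7.683 mph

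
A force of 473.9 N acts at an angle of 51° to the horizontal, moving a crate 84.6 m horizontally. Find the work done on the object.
W = F·d·cosθ = (473.9)(84.6)cos(51°) = 25230 J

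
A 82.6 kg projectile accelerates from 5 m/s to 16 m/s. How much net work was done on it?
W = ΔKE = ½m(v₂² − v₁²) = ½(82.6)(16² − 5²) = 9540.3 J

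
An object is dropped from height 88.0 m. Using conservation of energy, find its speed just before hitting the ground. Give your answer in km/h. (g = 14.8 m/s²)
mgh = ½mv² ⇒ v = √(2gh) = √(2·14.8·88.0) = 51.0372 m/s = 183.7 km/h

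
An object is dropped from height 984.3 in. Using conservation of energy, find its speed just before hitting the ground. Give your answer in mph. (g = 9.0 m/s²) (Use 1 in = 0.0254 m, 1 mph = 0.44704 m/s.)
Convert to SI: h = 25.0012 m
mgh = ½mv² ⇒ v = √(2gh) = √(2·9.0·25.0012) = 21.2137 m/s = 47.45 mph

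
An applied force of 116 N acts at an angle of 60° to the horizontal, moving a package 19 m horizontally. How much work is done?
W = F·d·cosθ = (116)(19)cos(60°) = 1102 J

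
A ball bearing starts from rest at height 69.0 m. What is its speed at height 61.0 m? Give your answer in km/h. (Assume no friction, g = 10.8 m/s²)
mgh₁ = mgh₂ + ½mv² ⇒ v = √(2g(h₁−h₂)) = √(2·10.8·8.0) = 13.1453 m/s = 47.32 km/h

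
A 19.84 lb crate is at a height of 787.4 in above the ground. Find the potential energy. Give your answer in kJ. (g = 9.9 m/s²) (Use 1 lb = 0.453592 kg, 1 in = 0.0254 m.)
Convert to SI: m = 8.99927 kg, h = 20.0 m
PE = mgh = (8.99927)(9.9)(20.0) = 1781.85 J = 1.782 kJ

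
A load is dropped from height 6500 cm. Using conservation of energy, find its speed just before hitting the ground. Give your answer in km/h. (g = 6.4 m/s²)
Convert to SI: h = 65.0 m
mgh = ½mv² ⇒ v = √(2gh) = √(2·6.4·65.0) = 28.8444 m/s = 103.8 km/h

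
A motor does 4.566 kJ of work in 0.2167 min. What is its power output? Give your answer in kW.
Convert to SI: W = 4566.0 J, t = 13.002 s
P = W/t = 4566.0/13.002 = 351.177 W = 0.3512 kW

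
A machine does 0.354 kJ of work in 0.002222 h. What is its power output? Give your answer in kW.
Convert to SI: W = 354.0 J, t = 7.9992 s
P = W/t = 354.0/7.9992 = 44.2544 W = 0.04425 kW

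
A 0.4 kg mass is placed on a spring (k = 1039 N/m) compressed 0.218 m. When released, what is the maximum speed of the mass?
½kx² = ½mv² ⇒ v = x√(k/m) = (0.218)√(1039/0.4) = 11.11 m/s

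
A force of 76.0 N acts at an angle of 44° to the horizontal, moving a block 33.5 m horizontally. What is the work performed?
W = F·d·cosθ = (76.0)(33.5)cos(44°) = 1831 J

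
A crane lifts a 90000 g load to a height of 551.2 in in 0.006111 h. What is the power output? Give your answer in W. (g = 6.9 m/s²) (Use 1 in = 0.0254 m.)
Convert to SI: m = 90.0 kg, h = 14.0005 m, t = 21.9996 s
P = mgh/t = (90.0)(6.9)(14.0005)/21.9996 = 395.2 W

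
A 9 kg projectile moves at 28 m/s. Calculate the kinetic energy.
KE = ½mv² = ½(9)(28)² = 3528.0 J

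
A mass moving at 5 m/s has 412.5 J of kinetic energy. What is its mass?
m = 2·KE/v² = 2·412.5/(5)² = 33.0 kg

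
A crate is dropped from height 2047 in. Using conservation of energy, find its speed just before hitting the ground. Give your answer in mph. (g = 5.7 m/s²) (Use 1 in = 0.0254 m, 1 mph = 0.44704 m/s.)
Convert to SI: h = 51.9938 m
mgh = ½mv² ⇒ v = √(2gh) = √(2·5.7·51.9938) = 24.346 m/s = 54.46 mph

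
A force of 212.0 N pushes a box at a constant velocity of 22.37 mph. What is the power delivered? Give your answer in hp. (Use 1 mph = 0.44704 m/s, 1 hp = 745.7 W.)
Convert to SI: F = 212.0 N, v = 10.0003 m/s
P = Fv = (212.0)(10.0003) = 2120.06 W = 2.843 hp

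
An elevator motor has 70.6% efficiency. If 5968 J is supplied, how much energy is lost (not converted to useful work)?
W_lost = W_in(1 − η) = 5968·(1 − 0.706) = 1755 J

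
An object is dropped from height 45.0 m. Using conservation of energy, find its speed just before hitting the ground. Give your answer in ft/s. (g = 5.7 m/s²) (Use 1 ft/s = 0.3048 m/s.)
mgh = ½mv² ⇒ v = √(2gh) = √(2·5.7·45.0) = 22.6495 m/s = 74.31 ft/s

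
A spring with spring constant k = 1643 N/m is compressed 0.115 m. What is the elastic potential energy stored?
PE = ½kx² = ½(1643)(0.115)² = 10.86 J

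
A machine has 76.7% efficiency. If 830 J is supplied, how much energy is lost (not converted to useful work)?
W_lost = W_in(1 − η) = 830·(1 − 0.767) = 193.4 J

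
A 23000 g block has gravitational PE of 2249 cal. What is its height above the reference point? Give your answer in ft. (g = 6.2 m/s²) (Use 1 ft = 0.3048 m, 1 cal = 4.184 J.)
Convert to SI: m = 23.0 kg, PE = 9409.82 J
h = PE/(mg) = 9409.82/(23.0·6.2) = 65.9875 m = 216.5 ft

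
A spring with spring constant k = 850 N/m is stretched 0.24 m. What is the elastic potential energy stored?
PE = ½kx² = ½(850)(0.24)² = 24.48 J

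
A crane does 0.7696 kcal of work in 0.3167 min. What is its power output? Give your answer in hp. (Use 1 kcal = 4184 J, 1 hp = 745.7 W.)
Convert to SI: W = 3220.01 J, t = 19.002 s
P = W/t = 3220.01/19.002 = 169.456 W = 0.2272 hp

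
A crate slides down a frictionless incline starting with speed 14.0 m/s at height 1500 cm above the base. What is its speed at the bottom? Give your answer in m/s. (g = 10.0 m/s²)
Convert to SI: v₀ = 14.0 m/s, h = 15.0 m
½mv₀² + mgh = ½mv² ⇒ v = √(v₀² + 2gh) = √(14.0² + 2·10.0·15.0) = 22.27 m/s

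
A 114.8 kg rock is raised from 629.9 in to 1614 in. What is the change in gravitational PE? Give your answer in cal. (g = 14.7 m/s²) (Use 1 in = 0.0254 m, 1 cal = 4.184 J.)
Convert to SI: m = 114.8 kg, Δh = 24.9961 m
ΔPE = mgΔh = (114.8)(14.7)(24.9961) = 42182.5 J = 10080 cal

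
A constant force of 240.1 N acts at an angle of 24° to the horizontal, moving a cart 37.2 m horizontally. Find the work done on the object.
W = F·d·cosθ = (240.1)(37.2)cos(24°) = 8160 J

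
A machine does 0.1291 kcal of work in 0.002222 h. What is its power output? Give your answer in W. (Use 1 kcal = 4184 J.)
Convert to SI: W = 540.154 J, t = 7.9992 s
P = W/t = 540.154/7.9992 = 67.53 W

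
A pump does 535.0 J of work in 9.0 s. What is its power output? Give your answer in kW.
P = W/t = 535.0/9.0 = 59.4444 W = 0.05944 kW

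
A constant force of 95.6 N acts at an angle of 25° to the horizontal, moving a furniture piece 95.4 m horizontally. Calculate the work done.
W = F·d·cosθ = (95.6)(95.4)cos(25°) = 8266 J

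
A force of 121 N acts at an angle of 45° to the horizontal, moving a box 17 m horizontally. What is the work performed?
W = F·d·cosθ = (121)(17)cos(45°) = 1455 J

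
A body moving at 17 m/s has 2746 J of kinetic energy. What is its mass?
m = 2·KE/v² = 2·2746/(17)² = 19.0 kg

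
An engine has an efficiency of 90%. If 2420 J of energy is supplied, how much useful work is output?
W_out = η·W_in = 0.9·2420 = 2178.0 J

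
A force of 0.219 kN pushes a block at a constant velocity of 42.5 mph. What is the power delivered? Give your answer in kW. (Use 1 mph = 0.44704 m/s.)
Convert to SI: F = 219.0 N, v = 18.9992 m/s
P = Fv = (219.0)(18.9992) = 4160.82 W = 4.161 kW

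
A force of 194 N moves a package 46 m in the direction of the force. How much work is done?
W = F·d = (194)(46) = 8924 J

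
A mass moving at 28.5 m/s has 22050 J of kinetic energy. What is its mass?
m = 2·KE/v² = 2·22050/(28.5)² = 54.29 kg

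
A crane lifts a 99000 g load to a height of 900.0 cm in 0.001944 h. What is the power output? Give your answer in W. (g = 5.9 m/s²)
Convert to SI: m = 99.0 kg, h = 9.0 m, t = 6.9984 s
P = mgh/t = (99.0)(5.9)(9.0)/6.9984 = 751.2 W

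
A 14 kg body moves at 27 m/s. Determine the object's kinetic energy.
KE = ½mv² = ½(14)(27)² = 5103.0 J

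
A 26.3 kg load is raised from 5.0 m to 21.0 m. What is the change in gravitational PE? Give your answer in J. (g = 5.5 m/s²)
ΔPE = mgΔh = (26.3)(5.5)(16.0) = 2314 J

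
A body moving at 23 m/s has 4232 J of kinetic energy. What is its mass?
m = 2·KE/v² = 2·4232/(23)² = 16.0 kg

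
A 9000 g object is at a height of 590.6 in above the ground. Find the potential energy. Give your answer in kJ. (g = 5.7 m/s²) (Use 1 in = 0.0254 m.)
Convert to SI: m = 9.0 kg, h = 15.0012 m
PE = mgh = (9.0)(5.7)(15.0012) = 769.564 J = 0.7696 kJ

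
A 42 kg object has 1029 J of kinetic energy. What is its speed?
v = √(2·KE/m) = √(2·1029/42) = 7.0 m/s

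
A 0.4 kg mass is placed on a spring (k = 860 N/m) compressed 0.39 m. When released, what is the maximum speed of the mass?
½kx² = ½mv² ⇒ v = x√(k/m) = (0.39)√(860/0.4) = 18.08 m/s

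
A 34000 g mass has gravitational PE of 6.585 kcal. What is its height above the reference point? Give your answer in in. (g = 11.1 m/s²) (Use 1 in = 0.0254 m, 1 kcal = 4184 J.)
Convert to SI: m = 34.0 kg, PE = 27551.6 J
h = PE/(mg) = 27551.6/(34.0·11.1) = 73.0038 m = 2874 in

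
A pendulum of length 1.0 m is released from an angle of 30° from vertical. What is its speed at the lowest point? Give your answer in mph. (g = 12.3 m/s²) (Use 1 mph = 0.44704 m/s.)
h = L(1 − cosθ) = 1.0(1 − cos30°) = 0.133975 m
v = √(2gh) = √(2·12.3·0.133975) = 1.81543 m/s = 4.061 mph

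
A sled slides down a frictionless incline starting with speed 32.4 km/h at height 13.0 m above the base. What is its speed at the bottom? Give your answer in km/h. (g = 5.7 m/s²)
Convert to SI: v₀ = 9.0 m/s, h = 13.0 m
½mv₀² + mgh = ½mv² ⇒ v = √(v₀² + 2gh) = √(9.0² + 2·5.7·13.0) = 15.1394 m/s = 54.5 km/h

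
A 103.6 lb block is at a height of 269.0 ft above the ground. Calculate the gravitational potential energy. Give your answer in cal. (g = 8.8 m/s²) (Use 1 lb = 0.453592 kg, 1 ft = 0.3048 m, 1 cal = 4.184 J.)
Convert to SI: m = 46.9921 kg, h = 81.9912 m
PE = mgh = (46.9921)(8.8)(81.9912) = 33905.9 J = 8104 cal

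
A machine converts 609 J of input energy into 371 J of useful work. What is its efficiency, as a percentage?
η = W_out/W_in = 371/609 = 60.92%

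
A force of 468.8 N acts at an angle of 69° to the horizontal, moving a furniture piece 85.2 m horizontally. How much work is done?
W = F·d·cosθ = (468.8)(85.2)cos(69°) = 14310 J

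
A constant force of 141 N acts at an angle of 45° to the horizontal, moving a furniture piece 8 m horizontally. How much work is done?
W = F·d·cosθ = (141)(8)cos(45°) = 797.6 J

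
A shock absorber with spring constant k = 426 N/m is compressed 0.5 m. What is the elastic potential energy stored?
PE = ½kx² = ½(426)(0.5)² = 53.25 J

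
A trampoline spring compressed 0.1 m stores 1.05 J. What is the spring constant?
k = 2·PE/x² = 2·1.05/(0.1)² = 210.0 N/m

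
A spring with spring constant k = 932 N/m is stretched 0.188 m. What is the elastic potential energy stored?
PE = ½kx² = ½(932)(0.188)² = 16.47 J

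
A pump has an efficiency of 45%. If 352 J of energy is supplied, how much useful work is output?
W_out = η·W_in = 0.45·352 = 158.4 J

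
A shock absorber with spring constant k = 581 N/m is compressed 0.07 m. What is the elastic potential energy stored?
PE = ½kx² = ½(581)(0.07)² = 1.423 J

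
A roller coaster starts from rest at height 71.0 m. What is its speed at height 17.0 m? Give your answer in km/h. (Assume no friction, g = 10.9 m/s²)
mgh₁ = mgh₂ + ½mv² ⇒ v = √(2g(h₁−h₂)) = √(2·10.9·54.0) = 34.3103 m/s = 123.5 km/h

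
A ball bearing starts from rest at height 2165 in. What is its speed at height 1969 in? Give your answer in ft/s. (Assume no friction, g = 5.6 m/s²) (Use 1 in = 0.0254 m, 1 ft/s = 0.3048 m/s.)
Convert to SI: h₁−h₂ = 4.9784 m
mgh₁ = mgh₂ + ½mv² ⇒ v = √(2g(h₁−h₂)) = √(2·5.6·4.9784) = 7.46713 m/s = 24.5 ft/s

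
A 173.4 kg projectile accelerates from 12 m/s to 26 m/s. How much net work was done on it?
W = ΔKE = ½m(v₂² − v₁²) = ½(173.4)(26² − 12²) = 46124.4 J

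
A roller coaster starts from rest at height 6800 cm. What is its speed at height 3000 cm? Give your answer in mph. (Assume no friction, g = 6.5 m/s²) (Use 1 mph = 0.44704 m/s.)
Convert to SI: h₁−h₂ = 38.0 m
mgh₁ = mgh₂ + ½mv² ⇒ v = √(2g(h₁−h₂)) = √(2·6.5·38.0) = 22.2261 m/s = 49.72 mph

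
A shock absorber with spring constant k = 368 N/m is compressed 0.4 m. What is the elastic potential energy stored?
PE = ½kx² = ½(368)(0.4)² = 29.44 J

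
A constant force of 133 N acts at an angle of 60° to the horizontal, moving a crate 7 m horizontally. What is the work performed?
W = F·d·cosθ = (133)(7)cos(60°) = 465.5 J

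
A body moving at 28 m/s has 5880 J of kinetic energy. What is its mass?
m = 2·KE/v² = 2·5880/(28)² = 15.0 kg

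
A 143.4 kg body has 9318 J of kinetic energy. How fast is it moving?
v = √(2·KE/m) = √(2·9318/143.4) = 11.4 m/s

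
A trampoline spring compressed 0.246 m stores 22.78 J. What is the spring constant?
k = 2·PE/x² = 2·22.78/(0.246)² = 752.9 N/m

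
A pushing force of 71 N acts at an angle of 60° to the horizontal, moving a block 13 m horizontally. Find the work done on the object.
W = F·d·cosθ = (71)(13)cos(60°) = 461.5 J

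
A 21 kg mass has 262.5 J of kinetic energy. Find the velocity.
v = √(2·KE/m) = √(2·262.5/21) = 5.0 m/s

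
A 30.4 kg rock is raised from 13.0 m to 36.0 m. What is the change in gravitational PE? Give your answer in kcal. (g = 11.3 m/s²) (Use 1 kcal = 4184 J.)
ΔPE = mgΔh = (30.4)(11.3)(23.0) = 7900.96 J = 1.888 kcal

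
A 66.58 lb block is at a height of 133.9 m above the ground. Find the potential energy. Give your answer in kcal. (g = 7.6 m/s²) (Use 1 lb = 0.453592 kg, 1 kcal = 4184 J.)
Convert to SI: m = 30.2002 kg, h = 133.9 m
PE = mgh = (30.2002)(7.6)(133.9) = 30732.9 J = 7.345 kcal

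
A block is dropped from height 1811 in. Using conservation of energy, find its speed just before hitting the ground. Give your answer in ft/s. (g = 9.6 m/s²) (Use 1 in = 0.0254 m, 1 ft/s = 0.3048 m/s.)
Convert to SI: h = 45.9994 m
mgh = ½mv² ⇒ v = √(2gh) = √(2·9.6·45.9994) = 29.7185 m/s = 97.5 ft/s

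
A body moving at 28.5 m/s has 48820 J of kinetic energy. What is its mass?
m = 2·KE/v² = 2·48820/(28.5)² = 120.2 kg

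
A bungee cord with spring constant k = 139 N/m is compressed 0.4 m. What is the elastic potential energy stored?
PE = ½kx² = ½(139)(0.4)² = 11.12 J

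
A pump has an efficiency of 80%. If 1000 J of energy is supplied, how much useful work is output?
W_out = η·W_in = 0.8·1000 = 800.0 J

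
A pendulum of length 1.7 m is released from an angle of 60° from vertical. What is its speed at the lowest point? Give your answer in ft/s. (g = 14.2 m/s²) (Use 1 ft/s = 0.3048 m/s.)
h = L(1 − cosθ) = 1.7(1 − cos60°) = 0.85 m
v = √(2gh) = √(2·14.2·0.85) = 4.91325 m/s = 16.12 ft/s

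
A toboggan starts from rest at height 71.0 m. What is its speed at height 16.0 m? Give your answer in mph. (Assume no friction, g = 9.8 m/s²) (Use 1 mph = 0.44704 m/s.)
mgh₁ = mgh₂ + ½mv² ⇒ v = √(2g(h₁−h₂)) = √(2·9.8·55.0) = 32.8329 m/s = 73.45 mph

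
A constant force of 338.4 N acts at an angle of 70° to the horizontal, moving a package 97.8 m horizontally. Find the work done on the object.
W = F·d·cosθ = (338.4)(97.8)cos(70°) = 11320 J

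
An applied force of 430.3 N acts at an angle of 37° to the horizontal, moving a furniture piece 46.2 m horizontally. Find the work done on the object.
W = F·d·cosθ = (430.3)(46.2)cos(37°) = 15880 J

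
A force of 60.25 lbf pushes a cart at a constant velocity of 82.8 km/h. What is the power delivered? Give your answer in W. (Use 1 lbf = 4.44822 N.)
Convert to SI: F = 268.005 N, v = 23.0 m/s
P = Fv = (268.005)(23.0) = 6164 W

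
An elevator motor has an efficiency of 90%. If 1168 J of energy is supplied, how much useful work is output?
W_out = η·W_in = 0.9·1168 = 1051.2 J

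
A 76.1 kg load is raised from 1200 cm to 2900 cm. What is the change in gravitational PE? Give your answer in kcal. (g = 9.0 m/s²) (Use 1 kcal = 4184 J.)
Convert to SI: m = 76.1 kg, Δh = 17.0 m
ΔPE = mgΔh = (76.1)(9.0)(17.0) = 11643.3 J = 2.783 kcal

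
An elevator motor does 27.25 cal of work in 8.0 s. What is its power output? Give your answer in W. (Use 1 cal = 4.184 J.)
Convert to SI: W = 114.014 J, t = 8.0 s
P = W/t = 114.014/8.0 = 14.25 W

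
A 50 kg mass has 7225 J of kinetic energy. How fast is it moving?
v = √(2·KE/m) = √(2·7225/50) = 17.0 m/s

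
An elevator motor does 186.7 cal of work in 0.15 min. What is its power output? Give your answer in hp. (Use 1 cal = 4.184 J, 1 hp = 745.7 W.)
Convert to SI: W = 781.153 J, t = 9.0 s
P = W/t = 781.153/9.0 = 86.7948 W = 0.1164 hp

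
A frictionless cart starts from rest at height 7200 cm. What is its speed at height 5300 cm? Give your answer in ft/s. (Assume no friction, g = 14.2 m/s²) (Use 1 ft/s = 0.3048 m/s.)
Convert to SI: h₁−h₂ = 19.0 m
mgh₁ = mgh₂ + ½mv² ⇒ v = √(2g(h₁−h₂)) = √(2·14.2·19.0) = 23.2293 m/s = 76.21 ft/s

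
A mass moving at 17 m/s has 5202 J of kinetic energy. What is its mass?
m = 2·KE/v² = 2·5202/(17)² = 36.0 kg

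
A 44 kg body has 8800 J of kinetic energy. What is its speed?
v = √(2·KE/m) = √(2·8800/44) = 20.0 m/s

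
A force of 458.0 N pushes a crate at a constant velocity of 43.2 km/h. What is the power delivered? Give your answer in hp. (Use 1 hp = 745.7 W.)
Convert to SI: F = 458.0 N, v = 12.0 m/s
P = Fv = (458.0)(12.0) = 5496.0 W = 7.37 hp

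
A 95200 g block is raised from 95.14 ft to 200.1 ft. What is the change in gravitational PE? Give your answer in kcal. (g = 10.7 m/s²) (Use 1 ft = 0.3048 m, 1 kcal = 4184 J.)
Convert to SI: m = 95.2 kg, Δh = 31.9918 m
ΔPE = mgΔh = (95.2)(10.7)(31.9918) = 32588.1 J = 7.789 kcal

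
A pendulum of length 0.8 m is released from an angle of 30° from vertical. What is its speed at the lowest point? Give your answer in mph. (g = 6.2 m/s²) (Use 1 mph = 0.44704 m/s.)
h = L(1 − cosθ) = 0.8(1 − cos30°) = 0.10718 m
v = √(2gh) = √(2·6.2·0.10718) = 1.15283 m/s = 2.579 mph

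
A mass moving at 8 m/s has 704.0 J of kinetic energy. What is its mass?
m = 2·KE/v² = 2·704.0/(8)² = 22.0 kg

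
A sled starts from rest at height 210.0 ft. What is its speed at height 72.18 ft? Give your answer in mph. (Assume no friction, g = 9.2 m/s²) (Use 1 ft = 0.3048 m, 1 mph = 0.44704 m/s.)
Convert to SI: h₁−h₂ = 42.0075 m
mgh₁ = mgh₂ + ½mv² ⇒ v = √(2g(h₁−h₂)) = √(2·9.2·42.0075) = 27.8018 m/s = 62.19 mph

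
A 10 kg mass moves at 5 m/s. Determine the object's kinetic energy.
KE = ½mv² = ½(10)(5)² = 125.0 J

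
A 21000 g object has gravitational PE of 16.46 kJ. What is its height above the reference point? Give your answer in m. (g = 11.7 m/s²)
Convert to SI: m = 21.0 kg, PE = 16460.0 J
h = PE/(mg) = 16460.0/(21.0·11.7) = 66.99 m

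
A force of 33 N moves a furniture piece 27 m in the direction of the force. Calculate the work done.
W = F·d = (33)(27) = 891.0 J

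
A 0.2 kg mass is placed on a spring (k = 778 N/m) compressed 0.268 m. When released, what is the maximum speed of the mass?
½kx² = ½mv² ⇒ v = x√(k/m) = (0.268)√(778/0.2) = 16.72 m/s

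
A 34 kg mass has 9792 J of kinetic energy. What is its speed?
v = √(2·KE/m) = √(2·9792/34) = 24.0 m/s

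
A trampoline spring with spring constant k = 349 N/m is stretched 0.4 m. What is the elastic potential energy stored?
PE = ½kx² = ½(349)(0.4)² = 27.92 J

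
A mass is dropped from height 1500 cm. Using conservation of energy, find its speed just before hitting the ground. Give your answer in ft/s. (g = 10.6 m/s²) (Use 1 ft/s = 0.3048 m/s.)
Convert to SI: h = 15.0 m
mgh = ½mv² ⇒ v = √(2gh) = √(2·10.6·15.0) = 17.8326 m/s = 58.51 ft/s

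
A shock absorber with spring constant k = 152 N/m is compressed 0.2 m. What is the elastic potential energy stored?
PE = ½kx² = ½(152)(0.2)² = 3.04 J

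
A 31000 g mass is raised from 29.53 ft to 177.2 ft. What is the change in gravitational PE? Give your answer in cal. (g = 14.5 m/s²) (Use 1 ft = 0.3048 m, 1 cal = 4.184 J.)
Convert to SI: m = 31.0 kg, Δh = 45.0098 m
ΔPE = mgΔh = (31.0)(14.5)(45.0098) = 20231.9 J = 4836 cal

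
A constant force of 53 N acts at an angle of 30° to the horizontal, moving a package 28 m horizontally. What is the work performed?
W = F·d·cosθ = (53)(28)cos(30°) = 1285 J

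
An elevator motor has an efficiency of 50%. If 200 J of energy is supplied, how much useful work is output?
W_out = η·W_in = 0.5·200 = 100.0 J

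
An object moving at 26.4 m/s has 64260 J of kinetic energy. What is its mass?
m = 2·KE/v² = 2·64260/(26.4)² = 184.4 kg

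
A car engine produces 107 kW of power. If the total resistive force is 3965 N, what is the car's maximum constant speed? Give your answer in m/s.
P = Fv ⇒ v = P/F = 107000 W/3965.0 N = 26.99 m/s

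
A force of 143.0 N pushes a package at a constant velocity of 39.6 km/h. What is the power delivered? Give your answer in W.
Convert to SI: F = 143.0 N, v = 11.0 m/s
P = Fv = (143.0)(11.0) = 1573 W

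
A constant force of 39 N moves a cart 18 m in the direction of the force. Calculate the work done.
W = F·d = (39)(18) = 702.0 J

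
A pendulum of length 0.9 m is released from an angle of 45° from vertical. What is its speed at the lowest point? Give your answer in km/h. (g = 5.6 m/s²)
h = L(1 − cosθ) = 0.9(1 − cos45°) = 0.263604 m
v = √(2gh) = √(2·5.6·0.263604) = 1.71824 m/s = 6.186 km/h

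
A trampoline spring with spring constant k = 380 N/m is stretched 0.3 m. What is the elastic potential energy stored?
PE = ½kx² = ½(380)(0.3)² = 17.1 J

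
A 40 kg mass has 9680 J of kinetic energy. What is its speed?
v = √(2·KE/m) = √(2·9680/40) = 22.0 m/s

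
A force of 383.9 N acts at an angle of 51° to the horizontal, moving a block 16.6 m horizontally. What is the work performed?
W = F·d·cosθ = (383.9)(16.6)cos(51°) = 4010 J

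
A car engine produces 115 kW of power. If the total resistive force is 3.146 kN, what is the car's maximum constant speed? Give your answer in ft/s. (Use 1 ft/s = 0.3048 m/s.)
Convert to SI: F = 3146.0 N
P = Fv ⇒ v = P/F = 115000 W/3146.0 N = 36.5544 m/s = 119.9 ft/s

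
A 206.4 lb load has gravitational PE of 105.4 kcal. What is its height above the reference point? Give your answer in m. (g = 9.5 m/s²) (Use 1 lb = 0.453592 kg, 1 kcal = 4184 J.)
Convert to SI: m = 93.6214 kg, PE = 440994 J
h = PE/(mg) = 440994/(93.6214·9.5) = 495.8 m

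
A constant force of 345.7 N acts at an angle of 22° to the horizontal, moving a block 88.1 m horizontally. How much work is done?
W = F·d·cosθ = (345.7)(88.1)cos(22°) = 28240 J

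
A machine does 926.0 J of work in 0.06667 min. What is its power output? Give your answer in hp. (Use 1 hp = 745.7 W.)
Convert to SI: W = 926.0 J, t = 4.0002 s
P = W/t = 926.0/4.0002 = 231.488 W = 0.3104 hp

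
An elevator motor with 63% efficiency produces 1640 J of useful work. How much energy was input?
W_in = W_out/η = 1640/0.63 = 2603 J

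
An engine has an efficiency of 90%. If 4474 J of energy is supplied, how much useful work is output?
W_out = η·W_in = 0.9·4474 = 4026.6 J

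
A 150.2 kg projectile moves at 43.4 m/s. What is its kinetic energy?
KE = ½mv² = ½(150.2)(43.4)² = 141500 J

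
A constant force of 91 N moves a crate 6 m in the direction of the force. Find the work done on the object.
W = F·d = (91)(6) = 546.0 J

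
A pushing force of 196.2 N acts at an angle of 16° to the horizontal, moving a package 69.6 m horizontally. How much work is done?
W = F·d·cosθ = (196.2)(69.6)cos(16°) = 13130 J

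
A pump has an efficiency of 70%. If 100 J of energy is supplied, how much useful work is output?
W_out = η·W_in = 0.7·100 = 70.0 J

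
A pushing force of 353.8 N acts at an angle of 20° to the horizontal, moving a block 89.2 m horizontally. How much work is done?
W = F·d·cosθ = (353.8)(89.2)cos(20°) = 29660 J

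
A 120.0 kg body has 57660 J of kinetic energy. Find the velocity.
v = √(2·KE/m) = √(2·57660/120.0) = 31.0 m/s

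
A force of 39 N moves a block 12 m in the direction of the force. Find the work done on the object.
W = F·d = (39)(12) = 468.0 J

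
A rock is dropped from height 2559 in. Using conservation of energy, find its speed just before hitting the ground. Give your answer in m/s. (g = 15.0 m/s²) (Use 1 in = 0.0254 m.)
Convert to SI: h = 64.9986 m
mgh = ½mv² ⇒ v = √(2gh) = √(2·15.0·64.9986) = 44.16 m/s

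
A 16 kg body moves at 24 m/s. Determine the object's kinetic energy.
KE = ½mv² = ½(16)(24)² = 4608.0 J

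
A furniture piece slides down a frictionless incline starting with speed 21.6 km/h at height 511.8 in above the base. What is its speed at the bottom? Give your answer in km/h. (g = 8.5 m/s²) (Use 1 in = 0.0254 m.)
Convert to SI: v₀ = 6.0 m/s, h = 12.9997 m
½mv₀² + mgh = ½mv² ⇒ v = √(v₀² + 2gh) = √(6.0² + 2·8.5·12.9997) = 16.0311 m/s = 57.71 km/h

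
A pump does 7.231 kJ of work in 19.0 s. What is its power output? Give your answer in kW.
Convert to SI: W = 7231.0 J, t = 19.0 s
P = W/t = 7231.0/19.0 = 380.579 W = 0.3806 kW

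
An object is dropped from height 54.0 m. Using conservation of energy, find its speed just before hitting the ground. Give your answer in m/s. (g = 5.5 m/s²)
mgh = ½mv² ⇒ v = √(2gh) = √(2·5.5·54.0) = 24.37 m/s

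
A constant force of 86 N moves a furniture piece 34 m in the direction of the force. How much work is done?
W = F·d = (86)(34) = 2924 J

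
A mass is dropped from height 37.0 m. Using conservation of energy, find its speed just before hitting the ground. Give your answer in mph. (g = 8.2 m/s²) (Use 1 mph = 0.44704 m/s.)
mgh = ½mv² ⇒ v = √(2gh) = √(2·8.2·37.0) = 24.6333 m/s = 55.1 mph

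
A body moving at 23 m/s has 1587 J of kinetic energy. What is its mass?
m = 2·KE/v² = 2·1587/(23)² = 6.0 kg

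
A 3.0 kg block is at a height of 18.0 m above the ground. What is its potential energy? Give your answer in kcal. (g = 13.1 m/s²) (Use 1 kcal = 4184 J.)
PE = mgh = (3.0)(13.1)(18.0) = 707.4 J = 0.1691 kcal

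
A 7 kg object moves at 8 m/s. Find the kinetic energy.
KE = ½mv² = ½(7)(8)² = 224.0 J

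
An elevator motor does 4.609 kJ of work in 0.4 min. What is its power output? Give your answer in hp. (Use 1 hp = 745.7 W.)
Convert to SI: W = 4609.0 J, t = 24.0 s
P = W/t = 4609.0/24.0 = 192.042 W = 0.2575 hp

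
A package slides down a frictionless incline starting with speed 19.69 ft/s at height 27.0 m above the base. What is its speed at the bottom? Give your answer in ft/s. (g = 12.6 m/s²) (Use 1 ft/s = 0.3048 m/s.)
Convert to SI: v₀ = 6.00151 m/s, h = 27.0 m
½mv₀² + mgh = ½mv² ⇒ v = √(v₀² + 2gh) = √(6.00151² + 2·12.6·27.0) = 26.766 m/s = 87.81 ft/s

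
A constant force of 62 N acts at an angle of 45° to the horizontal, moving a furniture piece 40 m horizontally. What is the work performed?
W = F·d·cosθ = (62)(40)cos(45°) = 1754 J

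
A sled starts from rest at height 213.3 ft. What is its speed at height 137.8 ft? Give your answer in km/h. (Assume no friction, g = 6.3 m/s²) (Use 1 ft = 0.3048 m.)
Convert to SI: h₁−h₂ = 23.0124 m
mgh₁ = mgh₂ + ½mv² ⇒ v = √(2g(h₁−h₂)) = √(2·6.3·23.0124) = 17.0281 m/s = 61.3 km/h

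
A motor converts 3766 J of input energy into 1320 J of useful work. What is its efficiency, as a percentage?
η = W_out/W_in = 1320/3766 = 35.05%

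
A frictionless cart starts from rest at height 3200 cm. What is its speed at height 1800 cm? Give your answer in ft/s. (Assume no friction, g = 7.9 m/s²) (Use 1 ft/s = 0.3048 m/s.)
Convert to SI: h₁−h₂ = 14.0 m
mgh₁ = mgh₂ + ½mv² ⇒ v = √(2g(h₁−h₂)) = √(2·7.9·14.0) = 14.8728 m/s = 48.8 ft/s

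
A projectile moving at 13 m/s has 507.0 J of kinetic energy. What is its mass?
m = 2·KE/v² = 2·507.0/(13)² = 6.0 kg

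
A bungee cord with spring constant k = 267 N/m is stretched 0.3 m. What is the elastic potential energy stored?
PE = ½kx² = ½(267)(0.3)² = 12.02 J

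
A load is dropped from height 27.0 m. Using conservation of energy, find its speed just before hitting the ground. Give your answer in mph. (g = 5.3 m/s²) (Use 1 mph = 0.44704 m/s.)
mgh = ½mv² ⇒ v = √(2gh) = √(2·5.3·27.0) = 16.9174 m/s = 37.84 mph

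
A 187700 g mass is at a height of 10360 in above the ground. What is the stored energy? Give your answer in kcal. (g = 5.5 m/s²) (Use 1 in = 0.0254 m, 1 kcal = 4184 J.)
Convert to SI: m = 187.7 kg, h = 263.144 m
PE = mgh = (187.7)(5.5)(263.144) = 271657 J = 64.93 kcal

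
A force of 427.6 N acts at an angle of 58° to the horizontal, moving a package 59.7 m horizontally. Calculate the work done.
W = F·d·cosθ = (427.6)(59.7)cos(58°) = 13530 J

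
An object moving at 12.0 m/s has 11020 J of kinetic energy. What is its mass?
m = 2·KE/v² = 2·11020/(12.0)² = 153.1 kg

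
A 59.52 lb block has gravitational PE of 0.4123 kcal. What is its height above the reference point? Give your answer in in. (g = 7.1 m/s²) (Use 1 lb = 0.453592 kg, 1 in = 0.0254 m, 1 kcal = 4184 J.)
Convert to SI: m = 26.9978 kg, PE = 1725.06 J
h = PE/(mg) = 1725.06/(26.9978·7.1) = 8.9995 m = 354.3 in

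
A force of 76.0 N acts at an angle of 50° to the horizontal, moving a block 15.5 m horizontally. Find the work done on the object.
W = F·d·cosθ = (76.0)(15.5)cos(50°) = 757.2 J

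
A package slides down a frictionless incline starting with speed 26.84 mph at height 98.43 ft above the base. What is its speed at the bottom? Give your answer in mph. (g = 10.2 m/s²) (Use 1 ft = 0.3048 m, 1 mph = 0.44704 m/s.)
Convert to SI: v₀ = 11.9986 m/s, h = 30.0015 m
½mv₀² + mgh = ½mv² ⇒ v = √(v₀² + 2gh) = √(11.9986² + 2·10.2·30.0015) = 27.4954 m/s = 61.51 mph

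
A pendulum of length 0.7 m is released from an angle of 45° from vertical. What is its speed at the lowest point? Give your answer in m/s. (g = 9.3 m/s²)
h = L(1 − cosθ) = 0.7(1 − cos45°) = 0.205025 m
v = √(2gh) = √(2·9.3·0.205025) = 1.953 m/s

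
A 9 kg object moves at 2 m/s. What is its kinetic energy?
KE = ½mv² = ½(9)(2)² = 18.0 J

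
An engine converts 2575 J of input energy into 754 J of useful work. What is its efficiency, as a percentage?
η = W_out/W_in = 754/2575 = 29.28%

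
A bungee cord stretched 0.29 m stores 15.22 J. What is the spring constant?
k = 2·PE/x² = 2·15.22/(0.29)² = 362.0 N/m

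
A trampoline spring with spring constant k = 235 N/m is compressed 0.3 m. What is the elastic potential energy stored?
PE = ½kx² = ½(235)(0.3)² = 10.58 J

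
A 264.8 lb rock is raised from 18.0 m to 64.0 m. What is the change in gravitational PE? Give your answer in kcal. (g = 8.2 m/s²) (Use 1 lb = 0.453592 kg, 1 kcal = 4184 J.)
Convert to SI: m = 120.111 kg, Δh = 46.0 m
ΔPE = mgΔh = (120.111)(8.2)(46.0) = 45305.9 J = 10.83 kcal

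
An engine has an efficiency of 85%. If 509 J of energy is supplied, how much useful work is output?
W_out = η·W_in = 0.85·509 = 432.65 J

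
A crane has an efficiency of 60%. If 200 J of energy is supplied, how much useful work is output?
W_out = η·W_in = 0.6·200 = 120.0 J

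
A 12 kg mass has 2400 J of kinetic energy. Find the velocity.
v = √(2·KE/m) = √(2·2400/12) = 20.0 m/s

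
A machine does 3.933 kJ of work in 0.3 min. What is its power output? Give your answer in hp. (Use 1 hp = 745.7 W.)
Convert to SI: W = 3933.0 J, t = 18.0 s
P = W/t = 3933.0/18.0 = 218.5 W = 0.293 hp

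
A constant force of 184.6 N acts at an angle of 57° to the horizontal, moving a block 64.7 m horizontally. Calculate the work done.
W = F·d·cosθ = (184.6)(64.7)cos(57°) = 6505 J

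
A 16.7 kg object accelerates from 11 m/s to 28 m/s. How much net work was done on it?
W = ΔKE = ½m(v₂² − v₁²) = ½(16.7)(28² − 11²) = 5536.05 J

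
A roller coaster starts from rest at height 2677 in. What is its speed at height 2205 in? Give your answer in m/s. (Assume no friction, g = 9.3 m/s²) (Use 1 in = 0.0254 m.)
Convert to SI: h₁−h₂ = 11.9888 m
mgh₁ = mgh₂ + ½mv² ⇒ v = √(2g(h₁−h₂)) = √(2·9.3·11.9888) = 14.93 m/s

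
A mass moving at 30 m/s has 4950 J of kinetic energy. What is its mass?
m = 2·KE/v² = 2·4950/(30)² = 11.0 kg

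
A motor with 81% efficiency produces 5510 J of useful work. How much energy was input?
W_in = W_out/η = 5510/0.81 = 6802 J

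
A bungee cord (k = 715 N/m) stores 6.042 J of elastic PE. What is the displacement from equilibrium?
x = √(2·PE/k) = √(2·6.042/715) = 0.13 m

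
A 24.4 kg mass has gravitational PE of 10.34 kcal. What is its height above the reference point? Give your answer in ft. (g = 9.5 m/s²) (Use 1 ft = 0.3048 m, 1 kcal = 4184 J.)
Convert to SI: m = 24.4 kg, PE = 43262.6 J
h = PE/(mg) = 43262.6/(24.4·9.5) = 186.637 m = 612.3 ft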